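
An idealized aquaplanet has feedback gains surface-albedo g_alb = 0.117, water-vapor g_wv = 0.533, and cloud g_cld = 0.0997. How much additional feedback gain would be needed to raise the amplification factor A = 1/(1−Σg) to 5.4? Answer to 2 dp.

Current total gain = 0.7497.
Target gain for A = 5.4: g* = 1 − 1/5.4 = 0.8148.
Additional gain needed = 0.8148 − 0.7497 = 0.07.

0.07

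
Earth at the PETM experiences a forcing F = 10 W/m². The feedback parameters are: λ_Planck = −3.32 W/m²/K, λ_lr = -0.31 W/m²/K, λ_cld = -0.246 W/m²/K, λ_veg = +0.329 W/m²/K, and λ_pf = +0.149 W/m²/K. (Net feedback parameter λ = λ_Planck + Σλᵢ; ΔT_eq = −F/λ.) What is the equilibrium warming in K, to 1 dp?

Net feedback parameter λ = (−3.32) + (-0.31) + (-0.246) + (+0.329) + (+0.149) = -3.398 W/m²/K.
ΔT = −F/λ = −10/(-3.398) = 2.9 K.

2.9 K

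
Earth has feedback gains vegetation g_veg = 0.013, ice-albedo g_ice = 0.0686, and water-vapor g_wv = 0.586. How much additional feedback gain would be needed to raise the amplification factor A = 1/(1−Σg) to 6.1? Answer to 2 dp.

Current total gain = 0.6676.
Target gain for A = 6.1: g* = 1 − 1/6.1 = 0.8361.
Additional gain needed = 0.8361 − 0.6676 = 0.17.

0.17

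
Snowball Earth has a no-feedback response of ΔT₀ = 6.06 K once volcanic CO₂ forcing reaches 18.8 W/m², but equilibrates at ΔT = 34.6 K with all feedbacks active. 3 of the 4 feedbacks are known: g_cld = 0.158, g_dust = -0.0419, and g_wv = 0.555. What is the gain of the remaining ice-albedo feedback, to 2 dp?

0.15

Amplification A = ΔT/ΔT₀ = 34.6/6.06 = 5.71.
Total gain g = 1 − 1/A = 1 − 1/5.71 = 0.8249.
Known gains sum to 0.158 − 0.0419 + 0.555 = 0.6711.
g_ice = 0.8249 − 0.6711 = 0.15.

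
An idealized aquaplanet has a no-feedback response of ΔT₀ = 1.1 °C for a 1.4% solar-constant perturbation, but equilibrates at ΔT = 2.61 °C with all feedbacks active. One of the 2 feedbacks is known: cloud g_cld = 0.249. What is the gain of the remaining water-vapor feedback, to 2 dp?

Amplification A = ΔT/ΔT₀ = 2.61/1.1 = 2.373.
Total gain g = 1 − 1/A = 1 − 1/2.373 = 0.5786.
The known gain is 0.249.
g_wv = 0.5786 − 0.249 = 0.33.

0.33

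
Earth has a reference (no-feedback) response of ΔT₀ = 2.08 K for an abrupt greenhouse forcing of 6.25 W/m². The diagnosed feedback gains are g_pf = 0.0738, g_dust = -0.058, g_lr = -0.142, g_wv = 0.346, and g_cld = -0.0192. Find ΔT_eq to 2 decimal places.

2.60 K

Total gain g = 0.0738 − 0.058 − 0.142 + 0.346 − 0.0192 = 0.2006.
Amplification A = 1/(1 − 0.2006) = 1.251.
ΔT = 2.08 × 1.251 = 2.60 K.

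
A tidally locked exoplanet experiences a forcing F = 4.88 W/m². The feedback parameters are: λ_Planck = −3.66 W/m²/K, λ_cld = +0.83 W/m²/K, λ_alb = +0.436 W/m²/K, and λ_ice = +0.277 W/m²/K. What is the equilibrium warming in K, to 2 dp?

2.31 K

Net feedback parameter λ = (−3.66) + (+0.83) + (+0.436) + (+0.277) = -2.117 W/m²/K.
ΔT = −F/λ = −4.88/(-2.117) = 2.31 K.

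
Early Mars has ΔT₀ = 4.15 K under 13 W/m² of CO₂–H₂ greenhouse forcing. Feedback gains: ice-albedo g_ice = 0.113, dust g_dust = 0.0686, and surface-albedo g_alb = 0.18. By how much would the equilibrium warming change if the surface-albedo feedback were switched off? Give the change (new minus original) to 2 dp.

Original: g = 0.3616, ΔT = 4.15/(1−0.3616) = 6.5006 K.
Without surface-albedo: g' = 0.1816, ΔT' = 4.15/(1−0.1816) = 5.0709 K.
Change = 5.0709 − 6.5006 = -1.43 K.

-1.43 K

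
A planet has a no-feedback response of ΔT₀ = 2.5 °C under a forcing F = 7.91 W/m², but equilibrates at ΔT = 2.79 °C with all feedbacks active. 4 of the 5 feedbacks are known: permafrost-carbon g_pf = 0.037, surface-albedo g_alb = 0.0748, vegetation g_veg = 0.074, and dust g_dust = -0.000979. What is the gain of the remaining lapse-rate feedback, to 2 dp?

-0.08

Amplification A = ΔT/ΔT₀ = 2.79/2.5 = 1.116.
Total gain g = 1 − 1/A = 1 − 1/1.116 = 0.1039.
Known gains sum to 0.037 + 0.0748 + 0.074 − 0.000979 = 0.184821.
g_lr = 0.1039 − 0.184821 = -0.08.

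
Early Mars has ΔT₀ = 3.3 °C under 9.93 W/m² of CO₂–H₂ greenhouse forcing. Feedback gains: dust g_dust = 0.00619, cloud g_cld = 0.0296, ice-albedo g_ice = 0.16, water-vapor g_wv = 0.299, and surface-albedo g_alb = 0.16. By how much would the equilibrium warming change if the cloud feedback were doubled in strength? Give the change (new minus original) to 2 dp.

Original: g = 0.65479, ΔT = 3.3/(1−0.65479) = 9.5594 °C.
With doubled cloud: g' = 0.68439, ΔT' = 3.3/(1−0.68439) = 10.4559 °C.
Change = 10.4559 − 9.5594 = 0.90 °C.

0.90 °C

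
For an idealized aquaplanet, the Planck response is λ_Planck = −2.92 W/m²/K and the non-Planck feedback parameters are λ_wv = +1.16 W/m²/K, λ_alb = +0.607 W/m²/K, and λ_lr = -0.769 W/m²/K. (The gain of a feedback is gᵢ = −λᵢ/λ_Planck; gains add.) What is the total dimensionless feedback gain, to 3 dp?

0.342

Convert to gains: g_wv = 1.16/2.92 = 0.3973; g_alb = 0.607/2.92 = 0.2079; g_lr = -0.769/2.92 = -0.2634.
Total gain g = 0.3418.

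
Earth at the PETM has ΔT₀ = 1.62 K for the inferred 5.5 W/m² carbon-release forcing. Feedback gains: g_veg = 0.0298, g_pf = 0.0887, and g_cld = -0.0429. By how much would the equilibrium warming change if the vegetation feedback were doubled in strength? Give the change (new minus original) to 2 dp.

0.06 K

Original: g = 0.0756, ΔT = 1.62/(1−0.0756) = 1.7525 K.
With doubled vegetation: g' = 0.1054, ΔT' = 1.62/(1−0.1054) = 1.8109 K.
Change = 1.8109 − 1.7525 = 0.06 K.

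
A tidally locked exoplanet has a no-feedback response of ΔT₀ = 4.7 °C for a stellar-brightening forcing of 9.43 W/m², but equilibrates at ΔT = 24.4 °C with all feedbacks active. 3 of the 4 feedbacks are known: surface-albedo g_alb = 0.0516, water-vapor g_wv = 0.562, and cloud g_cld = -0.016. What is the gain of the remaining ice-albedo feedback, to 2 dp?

Amplification A = ΔT/ΔT₀ = 24.4/4.7 = 5.191.
Total gain g = 1 − 1/A = 1 − 1/5.191 = 0.8074.
Known gains sum to 0.0516 + 0.562 − 0.016 = 0.5976.
g_ice = 0.8074 − 0.5976 = 0.21.

0.21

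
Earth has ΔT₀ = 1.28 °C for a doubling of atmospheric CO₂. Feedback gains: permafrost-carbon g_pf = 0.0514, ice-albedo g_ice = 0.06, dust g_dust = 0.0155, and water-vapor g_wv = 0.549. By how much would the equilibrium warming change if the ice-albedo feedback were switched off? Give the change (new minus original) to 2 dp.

Original: g = 0.6759, ΔT = 1.28/(1−0.6759) = 3.9494 °C.
Without ice-albedo: g' = 0.6159, ΔT' = 1.28/(1−0.6159) = 3.3325 °C.
Change = 3.3325 − 3.9494 = -0.62 °C.

-0.62 °C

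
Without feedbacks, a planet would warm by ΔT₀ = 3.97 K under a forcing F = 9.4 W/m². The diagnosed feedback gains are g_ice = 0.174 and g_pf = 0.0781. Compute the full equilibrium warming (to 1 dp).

5.3 K

Total gain g = 0.174 + 0.0781 = 0.2521.
Amplification A = 1/(1 − 0.2521) = 1.337.
ΔT = 3.97 × 1.337 = 5.3 K.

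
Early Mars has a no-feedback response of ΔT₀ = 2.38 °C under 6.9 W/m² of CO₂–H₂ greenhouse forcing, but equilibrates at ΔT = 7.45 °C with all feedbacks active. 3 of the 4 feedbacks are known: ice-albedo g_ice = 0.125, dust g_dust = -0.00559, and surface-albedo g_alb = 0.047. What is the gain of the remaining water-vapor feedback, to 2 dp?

Amplification A = ΔT/ΔT₀ = 7.45/2.38 = 3.13.
Total gain g = 1 − 1/A = 1 − 1/3.13 = 0.6805.
Known gains sum to 0.125 − 0.00559 + 0.047 = 0.16641.
g_wv = 0.6805 − 0.16641 = 0.51.

0.51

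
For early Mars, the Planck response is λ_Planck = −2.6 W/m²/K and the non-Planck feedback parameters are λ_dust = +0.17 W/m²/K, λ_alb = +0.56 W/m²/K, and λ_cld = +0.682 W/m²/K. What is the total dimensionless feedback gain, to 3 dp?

Convert to gains: g_dust = 0.17/2.6 = 0.06538; g_alb = 0.56/2.6 = 0.2154; g_cld = 0.682/2.6 = 0.2623.
Total gain g = 0.54308.

0.543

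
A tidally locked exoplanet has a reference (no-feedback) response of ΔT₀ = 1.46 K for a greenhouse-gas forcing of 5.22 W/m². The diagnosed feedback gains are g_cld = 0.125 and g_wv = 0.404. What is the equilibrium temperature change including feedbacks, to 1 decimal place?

3.1 K

Total gain g = 0.125 + 0.404 = 0.529.
Amplification A = 1/(1 − 0.529) = 2.123.
ΔT = 1.46 × 2.123 = 3.1 K.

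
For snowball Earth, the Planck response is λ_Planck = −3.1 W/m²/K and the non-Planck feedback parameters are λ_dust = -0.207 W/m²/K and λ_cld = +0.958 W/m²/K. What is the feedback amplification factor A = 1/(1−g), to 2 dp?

Convert to gains: g_dust = -0.207/3.1 = -0.06677; g_cld = 0.958/3.1 = 0.309.
Total gain g = 0.24223.
A = 1/(1 − 0.24223) = 1.32.

1.32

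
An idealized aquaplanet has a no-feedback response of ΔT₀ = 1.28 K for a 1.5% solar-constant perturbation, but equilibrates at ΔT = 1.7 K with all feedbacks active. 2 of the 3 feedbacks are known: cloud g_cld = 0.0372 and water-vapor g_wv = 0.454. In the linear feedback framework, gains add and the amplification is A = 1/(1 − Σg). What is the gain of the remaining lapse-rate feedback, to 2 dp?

-0.24

Amplification A = ΔT/ΔT₀ = 1.7/1.28 = 1.328.
Total gain g = 1 − 1/A = 1 − 1/1.328 = 0.247.
Known gains sum to 0.0372 + 0.454 = 0.4912.
g_lr = 0.247 − 0.4912 = -0.24.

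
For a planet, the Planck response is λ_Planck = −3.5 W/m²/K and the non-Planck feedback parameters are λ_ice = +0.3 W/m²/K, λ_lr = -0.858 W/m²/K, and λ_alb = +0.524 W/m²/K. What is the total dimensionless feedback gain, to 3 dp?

Convert to gains: g_ice = 0.3/3.5 = 0.08571; g_lr = -0.858/3.5 = -0.2451; g_alb = 0.524/3.5 = 0.1497.
Total gain g = -0.00969.

-0.010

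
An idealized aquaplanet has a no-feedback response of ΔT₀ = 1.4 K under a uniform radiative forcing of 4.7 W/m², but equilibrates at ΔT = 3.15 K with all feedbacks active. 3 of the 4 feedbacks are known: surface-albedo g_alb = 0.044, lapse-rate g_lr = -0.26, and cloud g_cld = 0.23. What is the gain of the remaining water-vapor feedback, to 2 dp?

0.54

Amplification A = ΔT/ΔT₀ = 3.15/1.4 = 2.25.
Total gain g = 1 − 1/A = 1 − 1/2.25 = 0.5556.
Known gains sum to 0.044 − 0.26 + 0.23 = 0.014.
g_wv = 0.5556 − 0.014 = 0.54.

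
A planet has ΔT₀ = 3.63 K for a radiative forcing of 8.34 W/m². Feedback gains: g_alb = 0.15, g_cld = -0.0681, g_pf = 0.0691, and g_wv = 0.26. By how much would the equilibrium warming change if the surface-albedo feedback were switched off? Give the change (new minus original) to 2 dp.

-1.25 K

Original: g = 0.411, ΔT = 3.63/(1−0.411) = 6.1630 K.
Without surface-albedo: g' = 0.261, ΔT' = 3.63/(1−0.261) = 4.9120 K.
Change = 4.9120 − 6.1630 = -1.25 K.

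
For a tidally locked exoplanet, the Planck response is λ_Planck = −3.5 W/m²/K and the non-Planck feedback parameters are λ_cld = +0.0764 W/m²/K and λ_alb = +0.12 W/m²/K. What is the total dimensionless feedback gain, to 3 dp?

0.056

Convert to gains: g_cld = 0.0764/3.5 = 0.02183; g_alb = 0.12/3.5 = 0.03429.
Total gain g = 0.05612.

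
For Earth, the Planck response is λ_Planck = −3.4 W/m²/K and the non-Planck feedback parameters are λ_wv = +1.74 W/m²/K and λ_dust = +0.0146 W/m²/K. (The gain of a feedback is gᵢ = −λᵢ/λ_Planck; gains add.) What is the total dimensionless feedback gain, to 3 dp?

0.516

Convert to gains: g_wv = 1.74/3.4 = 0.5118; g_dust = 0.0146/3.4 = 0.004294.
Total gain g = 0.516094.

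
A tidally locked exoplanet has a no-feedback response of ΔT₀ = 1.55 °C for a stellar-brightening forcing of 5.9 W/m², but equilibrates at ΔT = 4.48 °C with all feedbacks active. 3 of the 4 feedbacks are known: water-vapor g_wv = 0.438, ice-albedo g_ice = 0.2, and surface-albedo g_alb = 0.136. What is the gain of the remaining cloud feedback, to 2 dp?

-0.12

Amplification A = ΔT/ΔT₀ = 4.48/1.55 = 2.89.
Total gain g = 1 − 1/A = 1 − 1/2.89 = 0.654.
Known gains sum to 0.438 + 0.2 + 0.136 = 0.774.
g_cld = 0.654 − 0.774 = -0.12.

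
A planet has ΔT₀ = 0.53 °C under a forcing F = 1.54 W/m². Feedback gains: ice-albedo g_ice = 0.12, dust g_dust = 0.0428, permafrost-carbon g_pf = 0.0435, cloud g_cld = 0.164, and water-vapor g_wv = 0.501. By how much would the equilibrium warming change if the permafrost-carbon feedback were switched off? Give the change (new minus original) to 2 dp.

-1.04 °C

Original: g = 0.8713, ΔT = 0.53/(1−0.8713) = 4.1181 °C.
Without permafrost-carbon: g' = 0.8278, ΔT' = 0.53/(1−0.8278) = 3.0778 °C.
Change = 3.0778 − 4.1181 = -1.04 °C.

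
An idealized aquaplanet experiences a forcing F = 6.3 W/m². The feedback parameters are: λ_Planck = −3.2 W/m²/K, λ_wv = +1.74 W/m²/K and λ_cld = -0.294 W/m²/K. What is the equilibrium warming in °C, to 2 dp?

3.59 °C

Net feedback parameter λ = (−3.2) + (+1.74) + (-0.294) = -1.754 W/m²/K.
ΔT = −F/λ = −6.3/(-1.754) = 3.59 °C.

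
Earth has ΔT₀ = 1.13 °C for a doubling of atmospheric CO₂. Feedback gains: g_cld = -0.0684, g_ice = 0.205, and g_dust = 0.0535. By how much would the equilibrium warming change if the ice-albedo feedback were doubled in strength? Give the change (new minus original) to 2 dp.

0.47 °C

Original: g = 0.1901, ΔT = 1.13/(1−0.1901) = 1.3952 °C.
With doubled ice-albedo: g' = 0.3951, ΔT' = 1.13/(1−0.3951) = 1.8681 °C.
Change = 1.8681 − 1.3952 = 0.47 °C.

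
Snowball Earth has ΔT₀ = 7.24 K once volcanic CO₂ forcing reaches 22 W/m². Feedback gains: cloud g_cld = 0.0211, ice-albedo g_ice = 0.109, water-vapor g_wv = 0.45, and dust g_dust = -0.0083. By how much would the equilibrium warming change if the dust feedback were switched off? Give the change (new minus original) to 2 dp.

0.33 K

Original: g = 0.5718, ΔT = 7.24/(1−0.5718) = 16.9080 K.
Without dust: g' = 0.5801, ΔT' = 7.24/(1−0.5801) = 17.2422 K.
Change = 17.2422 − 16.9080 = 0.33 K.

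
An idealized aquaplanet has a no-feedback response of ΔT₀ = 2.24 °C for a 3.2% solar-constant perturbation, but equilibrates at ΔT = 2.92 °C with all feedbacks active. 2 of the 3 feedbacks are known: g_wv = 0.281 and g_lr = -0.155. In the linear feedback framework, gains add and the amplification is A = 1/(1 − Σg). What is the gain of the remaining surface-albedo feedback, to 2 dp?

0.11

Amplification A = ΔT/ΔT₀ = 2.92/2.24 = 1.304.
Total gain g = 1 − 1/A = 1 − 1/1.304 = 0.2331.
Known gains sum to 0.281 − 0.155 = 0.126.
g_alb = 0.2331 − 0.126 = 0.11.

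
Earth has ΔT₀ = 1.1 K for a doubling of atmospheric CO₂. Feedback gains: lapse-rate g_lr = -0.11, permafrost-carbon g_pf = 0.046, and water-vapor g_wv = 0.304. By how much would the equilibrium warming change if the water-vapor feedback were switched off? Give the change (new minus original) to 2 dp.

-0.41 K

Original: g = 0.24, ΔT = 1.1/(1−0.24) = 1.4474 K.
Without water-vapor: g' = -0.064, ΔT' = 1.1/(1+0.064) = 1.0338 K.
Change = 1.0338 − 1.4474 = -0.41 K.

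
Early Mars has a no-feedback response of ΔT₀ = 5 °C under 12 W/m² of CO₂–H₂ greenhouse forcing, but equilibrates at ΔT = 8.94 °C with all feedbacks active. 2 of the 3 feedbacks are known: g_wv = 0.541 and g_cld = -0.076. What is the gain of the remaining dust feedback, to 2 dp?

Amplification A = ΔT/ΔT₀ = 8.94/5 = 1.788.
Total gain g = 1 − 1/A = 1 − 1/1.788 = 0.4407.
Known gains sum to 0.541 − 0.076 = 0.465.
g_dust = 0.4407 − 0.465 = -0.02.

-0.02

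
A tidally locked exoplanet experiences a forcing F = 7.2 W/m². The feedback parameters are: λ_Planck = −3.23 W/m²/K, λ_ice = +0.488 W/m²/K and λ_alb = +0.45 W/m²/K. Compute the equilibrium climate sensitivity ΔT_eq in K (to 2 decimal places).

3.14 K

Net feedback parameter λ = (−3.23) + (+0.488) + (+0.45) = -2.292 W/m²/K.
ΔT = −F/λ = −7.2/(-2.292) = 3.14 K.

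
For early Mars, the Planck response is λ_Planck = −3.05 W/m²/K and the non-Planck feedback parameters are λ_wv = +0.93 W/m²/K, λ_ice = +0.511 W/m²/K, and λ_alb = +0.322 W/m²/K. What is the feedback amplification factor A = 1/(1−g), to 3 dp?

2.370

Convert to gains: g_wv = 0.93/3.05 = 0.3049; g_ice = 0.511/3.05 = 0.1675; g_alb = 0.322/3.05 = 0.1056.
Total gain g = 0.578.
A = 1/(1 − 0.578) = 2.370.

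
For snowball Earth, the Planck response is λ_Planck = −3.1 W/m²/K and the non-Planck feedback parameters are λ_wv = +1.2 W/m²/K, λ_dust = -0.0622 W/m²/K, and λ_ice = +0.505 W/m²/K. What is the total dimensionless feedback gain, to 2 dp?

Convert to gains: g_wv = 1.2/3.1 = 0.3871; g_dust = -0.0622/3.1 = -0.02006; g_ice = 0.505/3.1 = 0.1629.
Total gain g = 0.52994.

0.53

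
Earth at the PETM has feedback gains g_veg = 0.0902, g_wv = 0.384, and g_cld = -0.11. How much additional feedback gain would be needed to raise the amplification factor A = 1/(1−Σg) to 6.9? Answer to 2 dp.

0.49

Current total gain = 0.3642.
Target gain for A = 6.9: g* = 1 − 1/6.9 = 0.8551.
Additional gain needed = 0.8551 − 0.3642 = 0.49.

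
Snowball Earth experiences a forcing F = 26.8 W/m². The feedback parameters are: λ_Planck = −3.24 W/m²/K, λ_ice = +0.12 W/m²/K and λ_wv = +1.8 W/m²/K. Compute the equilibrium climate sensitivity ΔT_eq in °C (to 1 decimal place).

Net feedback parameter λ = (−3.24) + (+0.12) + (+1.8) = -1.32 W/m²/K.
ΔT = −F/λ = −26.8/(-1.32) = 20.3 °C.

20.3 °C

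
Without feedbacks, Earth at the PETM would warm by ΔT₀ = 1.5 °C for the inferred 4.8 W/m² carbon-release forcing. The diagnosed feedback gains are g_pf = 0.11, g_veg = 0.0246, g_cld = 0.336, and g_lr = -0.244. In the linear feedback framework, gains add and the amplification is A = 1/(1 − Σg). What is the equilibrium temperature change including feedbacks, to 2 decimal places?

1.94 °C

Total gain g = 0.11 + 0.0246 + 0.336 − 0.244 = 0.2266.
Amplification A = 1/(1 − 0.2266) = 1.293.
ΔT = 1.5 × 1.293 = 1.94 °C.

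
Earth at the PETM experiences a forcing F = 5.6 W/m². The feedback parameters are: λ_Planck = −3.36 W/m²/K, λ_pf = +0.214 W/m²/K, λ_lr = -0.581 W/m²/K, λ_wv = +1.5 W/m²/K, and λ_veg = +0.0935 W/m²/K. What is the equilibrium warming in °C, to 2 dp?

Net feedback parameter λ = (−3.36) + (+0.214) + (-0.581) + (+1.5) + (+0.0935) = -2.1335 W/m²/K.
ΔT = −F/λ = −5.6/(-2.1335) = 2.62 °C.

2.62 °C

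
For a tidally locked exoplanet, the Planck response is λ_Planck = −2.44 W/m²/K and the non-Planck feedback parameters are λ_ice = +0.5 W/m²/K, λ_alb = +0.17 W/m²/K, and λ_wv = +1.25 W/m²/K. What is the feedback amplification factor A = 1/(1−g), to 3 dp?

Convert to gains: g_ice = 0.5/2.44 = 0.2049; g_alb = 0.17/2.44 = 0.06967; g_wv = 1.25/2.44 = 0.5123.
Total gain g = 0.78687.
A = 1/(1 − 0.78687) = 4.692.

4.692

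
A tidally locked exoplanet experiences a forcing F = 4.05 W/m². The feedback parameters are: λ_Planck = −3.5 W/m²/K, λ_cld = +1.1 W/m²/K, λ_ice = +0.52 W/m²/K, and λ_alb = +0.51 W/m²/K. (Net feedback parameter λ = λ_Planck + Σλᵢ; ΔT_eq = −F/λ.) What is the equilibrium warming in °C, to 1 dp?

3.0 °C

Net feedback parameter λ = (−3.5) + (+1.1) + (+0.52) + (+0.51) = -1.37 W/m²/K.
ΔT = −F/λ = −4.05/(-1.37) = 3.0 °C.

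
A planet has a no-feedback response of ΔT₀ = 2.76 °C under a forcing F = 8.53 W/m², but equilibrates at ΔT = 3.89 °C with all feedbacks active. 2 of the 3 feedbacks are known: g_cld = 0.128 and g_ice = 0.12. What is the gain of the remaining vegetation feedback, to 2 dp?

Amplification A = ΔT/ΔT₀ = 3.89/2.76 = 1.409.
Total gain g = 1 − 1/A = 1 − 1/1.409 = 0.2903.
Known gains sum to 0.128 + 0.12 = 0.248.
g_veg = 0.2903 − 0.248 = 0.04.

0.04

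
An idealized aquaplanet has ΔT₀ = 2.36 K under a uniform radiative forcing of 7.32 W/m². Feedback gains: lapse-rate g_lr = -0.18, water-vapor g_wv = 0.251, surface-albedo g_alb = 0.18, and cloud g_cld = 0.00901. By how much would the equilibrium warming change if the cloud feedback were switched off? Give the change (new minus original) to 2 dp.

-0.04 K

Original: g = 0.26001, ΔT = 2.36/(1−0.26001) = 3.1892 K.
Without cloud: g' = 0.251, ΔT' = 2.36/(1−0.251) = 3.1509 K.
Change = 3.1509 − 3.1892 = -0.04 K.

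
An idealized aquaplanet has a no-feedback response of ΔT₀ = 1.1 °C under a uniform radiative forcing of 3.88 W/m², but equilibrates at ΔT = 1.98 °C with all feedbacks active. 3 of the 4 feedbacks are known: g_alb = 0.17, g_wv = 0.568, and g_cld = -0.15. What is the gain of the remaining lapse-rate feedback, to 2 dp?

Amplification A = ΔT/ΔT₀ = 1.98/1.1 = 1.8.
Total gain g = 1 − 1/A = 1 − 1/1.8 = 0.4444.
Known gains sum to 0.17 + 0.568 − 0.15 = 0.588.
g_lr = 0.4444 − 0.588 = -0.14.

-0.14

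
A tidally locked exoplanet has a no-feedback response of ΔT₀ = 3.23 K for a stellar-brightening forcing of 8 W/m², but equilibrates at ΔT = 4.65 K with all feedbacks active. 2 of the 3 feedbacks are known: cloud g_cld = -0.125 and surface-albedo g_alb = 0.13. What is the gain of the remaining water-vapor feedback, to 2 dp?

0.30

Amplification A = ΔT/ΔT₀ = 4.65/3.23 = 1.44.
Total gain g = 1 − 1/A = 1 − 1/1.44 = 0.3056.
Known gains sum to -0.125 + 0.13 = 0.005.
g_wv = 0.3056 − 0.005 = 0.30.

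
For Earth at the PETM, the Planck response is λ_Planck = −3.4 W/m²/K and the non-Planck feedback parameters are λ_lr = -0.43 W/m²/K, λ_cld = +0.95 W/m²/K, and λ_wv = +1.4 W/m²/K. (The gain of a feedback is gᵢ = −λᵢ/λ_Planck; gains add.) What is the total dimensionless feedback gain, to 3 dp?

Convert to gains: g_lr = -0.43/3.4 = -0.1265; g_cld = 0.95/3.4 = 0.2794; g_wv = 1.4/3.4 = 0.4118.
Total gain g = 0.5647.

0.565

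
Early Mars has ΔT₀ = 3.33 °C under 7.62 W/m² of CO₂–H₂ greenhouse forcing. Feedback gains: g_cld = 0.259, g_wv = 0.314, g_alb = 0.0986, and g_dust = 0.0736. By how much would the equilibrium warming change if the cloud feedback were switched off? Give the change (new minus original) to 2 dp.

Original: g = 0.7452, ΔT = 3.33/(1−0.7452) = 13.0691 °C.
Without cloud: g' = 0.4862, ΔT' = 3.33/(1−0.4862) = 6.4811 °C.
Change = 6.4811 − 13.0691 = -6.59 °C.

-6.59 °C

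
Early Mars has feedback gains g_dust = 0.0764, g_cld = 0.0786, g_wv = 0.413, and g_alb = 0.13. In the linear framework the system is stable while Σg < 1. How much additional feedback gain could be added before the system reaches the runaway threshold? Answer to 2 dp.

Current total gain = 0.0764 + 0.0786 + 0.413 + 0.13 = 0.698.
Margin to runaway = 1 − 0.698 = 0.30.

0.30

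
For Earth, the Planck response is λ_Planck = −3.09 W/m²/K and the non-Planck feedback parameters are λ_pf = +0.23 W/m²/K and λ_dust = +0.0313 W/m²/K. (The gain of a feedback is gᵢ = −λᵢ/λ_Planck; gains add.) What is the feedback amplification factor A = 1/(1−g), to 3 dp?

1.092

Convert to gains: g_pf = 0.23/3.09 = 0.07443; g_dust = 0.0313/3.09 = 0.01013.
Total gain g = 0.08456.
A = 1/(1 − 0.08456) = 1.092.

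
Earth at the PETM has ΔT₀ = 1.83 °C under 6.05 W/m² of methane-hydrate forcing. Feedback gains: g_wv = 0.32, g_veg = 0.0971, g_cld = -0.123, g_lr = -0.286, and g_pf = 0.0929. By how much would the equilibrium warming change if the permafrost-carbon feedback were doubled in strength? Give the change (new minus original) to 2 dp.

Original: g = 0.101, ΔT = 1.83/(1−0.101) = 2.0356 °C.
With doubled permafrost-carbon: g' = 0.1939, ΔT' = 1.83/(1−0.1939) = 2.2702 °C.
Change = 2.2702 − 2.0356 = 0.23 °C.

0.23 °C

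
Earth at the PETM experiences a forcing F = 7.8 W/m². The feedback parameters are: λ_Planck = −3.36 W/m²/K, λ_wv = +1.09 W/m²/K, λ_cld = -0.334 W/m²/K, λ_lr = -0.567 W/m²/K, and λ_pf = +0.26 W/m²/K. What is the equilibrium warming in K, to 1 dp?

Net feedback parameter λ = (−3.36) + (+1.09) + (-0.334) + (-0.567) + (+0.26) = -2.911 W/m²/K.
ΔT = −F/λ = −7.8/(-2.911) = 2.7 K.

2.7 K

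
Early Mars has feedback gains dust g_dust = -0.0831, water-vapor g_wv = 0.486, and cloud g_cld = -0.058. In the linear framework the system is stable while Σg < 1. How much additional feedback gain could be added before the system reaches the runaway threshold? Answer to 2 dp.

Current total gain = -0.0831 + 0.486 − 0.058 = 0.3449.
Margin to runaway = 1 − 0.3449 = 0.66.

0.66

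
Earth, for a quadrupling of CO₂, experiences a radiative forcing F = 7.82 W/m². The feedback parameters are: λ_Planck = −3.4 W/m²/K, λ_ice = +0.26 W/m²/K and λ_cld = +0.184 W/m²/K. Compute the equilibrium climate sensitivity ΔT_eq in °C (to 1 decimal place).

Net feedback parameter λ = (−3.4) + (+0.26) + (+0.184) = -2.956 W/m²/K.
ΔT = −F/λ = −7.82/(-2.956) = 2.6 °C.

2.6 °C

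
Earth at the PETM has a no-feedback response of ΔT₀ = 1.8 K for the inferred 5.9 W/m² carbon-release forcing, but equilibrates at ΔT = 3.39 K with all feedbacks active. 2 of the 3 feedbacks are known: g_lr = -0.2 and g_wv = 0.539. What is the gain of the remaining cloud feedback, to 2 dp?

0.13

Amplification A = ΔT/ΔT₀ = 3.39/1.8 = 1.883.
Total gain g = 1 − 1/A = 1 − 1/1.883 = 0.4689.
Known gains sum to -0.2 + 0.539 = 0.339.
g_cld = 0.4689 − 0.339 = 0.13.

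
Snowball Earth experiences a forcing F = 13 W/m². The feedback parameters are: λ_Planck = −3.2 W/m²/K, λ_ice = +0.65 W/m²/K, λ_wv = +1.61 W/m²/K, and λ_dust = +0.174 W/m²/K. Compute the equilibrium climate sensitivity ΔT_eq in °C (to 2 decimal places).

16.97 °C

Net feedback parameter λ = (−3.2) + (+0.65) + (+1.61) + (+0.174) = -0.766 W/m²/K.
ΔT = −F/λ = −13/(-0.766) = 16.97 °C.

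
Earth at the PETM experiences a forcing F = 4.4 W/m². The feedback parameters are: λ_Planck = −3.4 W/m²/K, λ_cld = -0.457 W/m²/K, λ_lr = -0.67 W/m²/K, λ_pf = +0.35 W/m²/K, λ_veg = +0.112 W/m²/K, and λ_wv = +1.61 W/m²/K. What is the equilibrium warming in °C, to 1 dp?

Net feedback parameter λ = (−3.4) + (-0.457) + (-0.67) + (+0.35) + (+0.112) + (+1.61) = -2.455 W/m²/K.
ΔT = −F/λ = −4.4/(-2.455) = 1.8 °C.

1.8 °C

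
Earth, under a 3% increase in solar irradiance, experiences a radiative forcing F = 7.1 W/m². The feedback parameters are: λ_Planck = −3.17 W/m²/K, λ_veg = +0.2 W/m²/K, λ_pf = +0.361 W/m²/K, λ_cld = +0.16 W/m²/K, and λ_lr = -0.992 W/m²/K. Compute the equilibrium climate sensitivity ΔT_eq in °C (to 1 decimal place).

2.1 °C

Net feedback parameter λ = (−3.17) + (+0.2) + (+0.361) + (+0.16) + (-0.992) = -3.441 W/m²/K.
ΔT = −F/λ = −7.1/(-3.441) = 2.1 °C.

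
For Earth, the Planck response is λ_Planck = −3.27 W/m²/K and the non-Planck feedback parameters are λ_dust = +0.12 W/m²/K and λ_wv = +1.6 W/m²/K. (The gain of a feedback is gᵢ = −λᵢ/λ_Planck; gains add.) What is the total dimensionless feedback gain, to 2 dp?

0.53

Convert to gains: g_dust = 0.12/3.27 = 0.0367; g_wv = 1.6/3.27 = 0.4893.
Total gain g = 0.526.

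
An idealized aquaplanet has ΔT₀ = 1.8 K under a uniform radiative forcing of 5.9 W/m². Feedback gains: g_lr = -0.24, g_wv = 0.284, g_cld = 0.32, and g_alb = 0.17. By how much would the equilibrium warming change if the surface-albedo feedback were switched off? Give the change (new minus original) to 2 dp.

Original: g = 0.534, ΔT = 1.8/(1−0.534) = 3.8627 K.
Without surface-albedo: g' = 0.364, ΔT' = 1.8/(1−0.364) = 2.8302 K.
Change = 2.8302 − 3.8627 = -1.03 K.

-1.03 K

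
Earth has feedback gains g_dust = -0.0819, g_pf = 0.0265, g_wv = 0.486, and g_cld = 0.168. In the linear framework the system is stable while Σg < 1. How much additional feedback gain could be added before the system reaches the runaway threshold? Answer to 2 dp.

Current total gain = -0.0819 + 0.0265 + 0.486 + 0.168 = 0.5986.
Margin to runaway = 1 − 0.5986 = 0.40.

0.40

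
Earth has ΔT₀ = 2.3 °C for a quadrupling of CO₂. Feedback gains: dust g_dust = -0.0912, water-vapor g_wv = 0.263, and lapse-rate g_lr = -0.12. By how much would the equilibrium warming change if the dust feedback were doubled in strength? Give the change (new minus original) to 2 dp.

Original: g = 0.0518, ΔT = 2.3/(1−0.0518) = 2.4256 °C.
With doubled dust: g' = -0.0394, ΔT' = 2.3/(1+0.0394) = 2.2128 °C.
Change = 2.2128 − 2.4256 = -0.21 °C.

-0.21 °C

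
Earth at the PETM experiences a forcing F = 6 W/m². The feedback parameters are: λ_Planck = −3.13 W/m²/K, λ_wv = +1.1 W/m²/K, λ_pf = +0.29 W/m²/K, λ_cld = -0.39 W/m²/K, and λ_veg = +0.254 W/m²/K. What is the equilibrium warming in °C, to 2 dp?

3.20 °C

Net feedback parameter λ = (−3.13) + (+1.1) + (+0.29) + (-0.39) + (+0.254) = -1.876 W/m²/K.
ΔT = −F/λ = −6/(-1.876) = 3.20 °C.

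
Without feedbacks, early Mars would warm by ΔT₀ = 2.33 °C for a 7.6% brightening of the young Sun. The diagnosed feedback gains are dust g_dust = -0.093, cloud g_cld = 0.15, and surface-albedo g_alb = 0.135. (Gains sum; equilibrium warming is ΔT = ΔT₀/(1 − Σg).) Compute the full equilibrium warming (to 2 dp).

Total gain g = -0.093 + 0.15 + 0.135 = 0.192.
Amplification A = 1/(1 − 0.192) = 1.238.
ΔT = 2.33 × 1.238 = 2.88 °C.

2.88 °C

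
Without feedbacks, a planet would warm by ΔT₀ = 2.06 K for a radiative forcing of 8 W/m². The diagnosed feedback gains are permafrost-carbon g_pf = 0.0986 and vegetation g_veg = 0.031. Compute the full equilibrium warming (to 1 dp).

2.4 K

Total gain g = 0.0986 + 0.031 = 0.1296.
Amplification A = 1/(1 − 0.1296) = 1.149.
ΔT = 2.06 × 1.149 = 2.4 K.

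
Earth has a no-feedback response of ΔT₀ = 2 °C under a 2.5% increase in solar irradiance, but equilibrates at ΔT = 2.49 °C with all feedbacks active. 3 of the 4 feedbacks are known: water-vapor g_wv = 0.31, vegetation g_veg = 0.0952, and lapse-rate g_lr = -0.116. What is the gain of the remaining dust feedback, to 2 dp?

Amplification A = ΔT/ΔT₀ = 2.49/2 = 1.245.
Total gain g = 1 − 1/A = 1 − 1/1.245 = 0.1968.
Known gains sum to 0.31 + 0.0952 − 0.116 = 0.2892.
g_dust = 0.1968 − 0.2892 = -0.09.

-0.09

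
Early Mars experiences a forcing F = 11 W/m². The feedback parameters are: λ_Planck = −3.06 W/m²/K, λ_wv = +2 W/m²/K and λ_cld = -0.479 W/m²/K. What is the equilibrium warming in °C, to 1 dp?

Net feedback parameter λ = (−3.06) + (+2) + (-0.479) = -1.539 W/m²/K.
ΔT = −F/λ = −11/(-1.539) = 7.1 °C.

7.1 °C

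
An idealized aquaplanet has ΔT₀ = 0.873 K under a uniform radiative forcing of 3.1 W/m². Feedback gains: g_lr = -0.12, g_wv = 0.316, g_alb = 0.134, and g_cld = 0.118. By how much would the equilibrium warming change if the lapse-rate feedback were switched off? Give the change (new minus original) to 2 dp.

Original: g = 0.448, ΔT = 0.873/(1−0.448) = 1.5815 K.
Without lapse-rate: g' = 0.568, ΔT' = 0.873/(1−0.568) = 2.0208 K.
Change = 2.0208 − 1.5815 = 0.44 K.

0.44 K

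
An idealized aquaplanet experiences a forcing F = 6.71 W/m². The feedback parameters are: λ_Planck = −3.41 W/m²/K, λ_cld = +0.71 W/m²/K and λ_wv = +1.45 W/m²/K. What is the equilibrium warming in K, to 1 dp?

Net feedback parameter λ = (−3.41) + (+0.71) + (+1.45) = -1.25 W/m²/K.
ΔT = −F/λ = −6.71/(-1.25) = 5.4 K.

5.4 K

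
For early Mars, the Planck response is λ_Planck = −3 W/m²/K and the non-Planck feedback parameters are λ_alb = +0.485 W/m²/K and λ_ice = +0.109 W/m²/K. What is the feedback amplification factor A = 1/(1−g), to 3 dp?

Convert to gains: g_alb = 0.485/3 = 0.1617; g_ice = 0.109/3 = 0.03633.
Total gain g = 0.19803.
A = 1/(1 − 0.19803) = 1.247.

1.247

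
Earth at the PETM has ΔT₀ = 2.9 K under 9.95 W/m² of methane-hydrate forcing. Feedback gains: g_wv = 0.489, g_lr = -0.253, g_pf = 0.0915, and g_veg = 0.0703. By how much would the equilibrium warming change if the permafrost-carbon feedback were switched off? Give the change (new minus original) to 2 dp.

Original: g = 0.3978, ΔT = 2.9/(1−0.3978) = 4.8157 K.
Without permafrost-carbon: g' = 0.3063, ΔT' = 2.9/(1−0.3063) = 4.1805 K.
Change = 4.1805 − 4.8157 = -0.64 K.

-0.64 K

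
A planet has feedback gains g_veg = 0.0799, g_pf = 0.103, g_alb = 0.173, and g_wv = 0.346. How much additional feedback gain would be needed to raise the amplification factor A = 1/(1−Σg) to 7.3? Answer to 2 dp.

Current total gain = 0.7019.
Target gain for A = 7.3: g* = 1 − 1/7.3 = 0.863.
Additional gain needed = 0.863 − 0.7019 = 0.16.

0.16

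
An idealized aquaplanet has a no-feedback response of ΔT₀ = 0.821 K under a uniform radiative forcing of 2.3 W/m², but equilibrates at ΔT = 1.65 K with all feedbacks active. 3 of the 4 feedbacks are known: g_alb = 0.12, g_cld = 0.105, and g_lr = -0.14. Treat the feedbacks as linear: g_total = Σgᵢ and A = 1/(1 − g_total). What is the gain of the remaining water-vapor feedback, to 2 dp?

0.42

Amplification A = ΔT/ΔT₀ = 1.65/0.821 = 2.01.
Total gain g = 1 − 1/A = 1 − 1/2.01 = 0.5025.
Known gains sum to 0.12 + 0.105 − 0.14 = 0.085.
g_wv = 0.5025 − 0.085 = 0.42.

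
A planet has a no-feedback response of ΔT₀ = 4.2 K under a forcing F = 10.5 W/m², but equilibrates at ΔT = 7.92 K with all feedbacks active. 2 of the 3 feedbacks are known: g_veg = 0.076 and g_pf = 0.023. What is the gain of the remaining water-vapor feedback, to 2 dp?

Amplification A = ΔT/ΔT₀ = 7.92/4.2 = 1.886.
Total gain g = 1 − 1/A = 1 − 1/1.886 = 0.4698.
Known gains sum to 0.076 + 0.023 = 0.099.
g_wv = 0.4698 − 0.099 = 0.37.

0.37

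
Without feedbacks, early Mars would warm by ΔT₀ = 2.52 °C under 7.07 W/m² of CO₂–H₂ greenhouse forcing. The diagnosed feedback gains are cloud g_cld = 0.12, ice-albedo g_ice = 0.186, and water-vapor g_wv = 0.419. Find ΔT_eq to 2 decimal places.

Total gain g = 0.12 + 0.186 + 0.419 = 0.725.
Amplification A = 1/(1 − 0.725) = 3.636.
ΔT = 2.52 × 3.636 = 9.16 °C.

9.16 °C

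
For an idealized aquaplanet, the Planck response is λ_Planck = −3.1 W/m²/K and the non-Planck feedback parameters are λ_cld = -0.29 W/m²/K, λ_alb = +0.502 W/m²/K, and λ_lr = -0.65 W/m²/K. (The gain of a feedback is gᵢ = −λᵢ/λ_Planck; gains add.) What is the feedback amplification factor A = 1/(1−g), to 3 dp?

Convert to gains: g_cld = -0.29/3.1 = -0.09355; g_alb = 0.502/3.1 = 0.1619; g_lr = -0.65/3.1 = -0.2097.
Total gain g = -0.14135.
A = 1/(1 + 0.14135) = 0.876.

0.876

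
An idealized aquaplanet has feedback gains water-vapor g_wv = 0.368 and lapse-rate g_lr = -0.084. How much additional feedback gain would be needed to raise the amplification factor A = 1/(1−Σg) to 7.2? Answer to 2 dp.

0.58

Current total gain = 0.284.
Target gain for A = 7.2: g* = 1 − 1/7.2 = 0.8611.
Additional gain needed = 0.8611 − 0.284 = 0.58.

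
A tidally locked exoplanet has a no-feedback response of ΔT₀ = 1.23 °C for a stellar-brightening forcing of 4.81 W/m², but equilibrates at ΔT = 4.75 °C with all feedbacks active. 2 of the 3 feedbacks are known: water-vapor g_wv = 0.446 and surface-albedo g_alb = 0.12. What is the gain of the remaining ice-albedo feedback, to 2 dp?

0.18

Amplification A = ΔT/ΔT₀ = 4.75/1.23 = 3.862.
Total gain g = 1 − 1/A = 1 − 1/3.862 = 0.7411.
Known gains sum to 0.446 + 0.12 = 0.566.
g_ice = 0.7411 − 0.566 = 0.18.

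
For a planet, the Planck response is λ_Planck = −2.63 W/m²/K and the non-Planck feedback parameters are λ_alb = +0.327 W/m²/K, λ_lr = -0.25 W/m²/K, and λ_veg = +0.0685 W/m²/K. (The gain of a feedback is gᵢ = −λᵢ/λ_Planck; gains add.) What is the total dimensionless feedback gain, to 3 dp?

0.055

Convert to gains: g_alb = 0.327/2.63 = 0.1243; g_lr = -0.25/2.63 = -0.09506; g_veg = 0.0685/2.63 = 0.02605.
Total gain g = 0.05529.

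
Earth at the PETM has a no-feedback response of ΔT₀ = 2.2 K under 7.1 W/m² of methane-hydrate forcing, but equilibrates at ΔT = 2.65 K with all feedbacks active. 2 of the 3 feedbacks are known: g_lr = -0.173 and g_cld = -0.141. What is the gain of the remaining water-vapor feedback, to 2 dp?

0.48

Amplification A = ΔT/ΔT₀ = 2.65/2.2 = 1.205.
Total gain g = 1 − 1/A = 1 − 1/1.205 = 0.1701.
Known gains sum to -0.173 − 0.141 = -0.314.
g_wv = 0.1701 + 0.314 = 0.48.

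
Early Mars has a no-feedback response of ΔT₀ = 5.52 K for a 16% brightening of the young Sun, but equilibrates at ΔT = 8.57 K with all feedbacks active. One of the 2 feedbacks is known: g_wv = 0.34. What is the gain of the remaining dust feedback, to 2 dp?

Amplification A = ΔT/ΔT₀ = 8.57/5.52 = 1.553.
Total gain g = 1 − 1/A = 1 − 1/1.553 = 0.3561.
The known gain is 0.34.
g_dust = 0.3561 − 0.34 = 0.02.

0.02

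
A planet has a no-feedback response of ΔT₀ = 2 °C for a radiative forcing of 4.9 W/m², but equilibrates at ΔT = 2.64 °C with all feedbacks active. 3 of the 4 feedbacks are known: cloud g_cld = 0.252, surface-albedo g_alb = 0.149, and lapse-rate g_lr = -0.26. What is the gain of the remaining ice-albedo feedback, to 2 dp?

0.10

Amplification A = ΔT/ΔT₀ = 2.64/2 = 1.32.
Total gain g = 1 − 1/A = 1 − 1/1.32 = 0.2424.
Known gains sum to 0.252 + 0.149 − 0.26 = 0.141.
g_ice = 0.2424 − 0.141 = 0.10.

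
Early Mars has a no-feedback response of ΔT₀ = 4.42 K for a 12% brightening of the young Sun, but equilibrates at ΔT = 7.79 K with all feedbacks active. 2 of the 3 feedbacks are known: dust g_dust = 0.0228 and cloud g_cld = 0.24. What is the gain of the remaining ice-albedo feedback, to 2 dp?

Amplification A = ΔT/ΔT₀ = 7.79/4.42 = 1.762.
Total gain g = 1 − 1/A = 1 − 1/1.762 = 0.4325.
Known gains sum to 0.0228 + 0.24 = 0.2628.
g_ice = 0.4325 − 0.2628 = 0.17.

0.17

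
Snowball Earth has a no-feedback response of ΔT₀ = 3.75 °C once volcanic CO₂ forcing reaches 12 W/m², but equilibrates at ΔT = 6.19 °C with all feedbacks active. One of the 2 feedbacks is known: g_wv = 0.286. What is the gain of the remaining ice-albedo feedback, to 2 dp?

0.11

Amplification A = ΔT/ΔT₀ = 6.19/3.75 = 1.651.
Total gain g = 1 − 1/A = 1 − 1/1.651 = 0.3943.
The known gain is 0.286.
g_ice = 0.3943 − 0.286 = 0.11.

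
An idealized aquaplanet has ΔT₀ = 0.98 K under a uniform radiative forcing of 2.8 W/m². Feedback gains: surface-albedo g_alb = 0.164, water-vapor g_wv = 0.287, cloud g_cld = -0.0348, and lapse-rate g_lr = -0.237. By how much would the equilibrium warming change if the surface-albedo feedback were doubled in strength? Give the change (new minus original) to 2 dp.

Original: g = 0.1792, ΔT = 0.98/(1−0.1792) = 1.1940 K.
With doubled surface-albedo: g' = 0.3432, ΔT' = 0.98/(1−0.3432) = 1.4921 K.
Change = 1.4921 − 1.1940 = 0.30 K.

0.30 K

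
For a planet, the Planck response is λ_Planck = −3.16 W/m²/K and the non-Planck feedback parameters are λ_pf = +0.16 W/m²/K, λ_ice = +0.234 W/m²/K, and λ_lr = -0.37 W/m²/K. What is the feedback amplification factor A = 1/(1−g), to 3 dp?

1.008

Convert to gains: g_pf = 0.16/3.16 = 0.05063; g_ice = 0.234/3.16 = 0.07405; g_lr = -0.37/3.16 = -0.1171.
Total gain g = 0.00758.
A = 1/(1 − 0.00758) = 1.008.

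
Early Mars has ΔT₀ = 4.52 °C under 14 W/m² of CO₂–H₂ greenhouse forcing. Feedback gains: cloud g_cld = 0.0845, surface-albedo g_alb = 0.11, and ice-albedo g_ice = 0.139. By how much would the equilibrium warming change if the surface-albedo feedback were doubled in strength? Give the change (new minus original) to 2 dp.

Original: g = 0.3335, ΔT = 4.52/(1−0.3335) = 6.7817 °C.
With doubled surface-albedo: g' = 0.4435, ΔT' = 4.52/(1−0.4435) = 8.1222 °C.
Change = 8.1222 − 6.7817 = 1.34 °C.

1.34 °C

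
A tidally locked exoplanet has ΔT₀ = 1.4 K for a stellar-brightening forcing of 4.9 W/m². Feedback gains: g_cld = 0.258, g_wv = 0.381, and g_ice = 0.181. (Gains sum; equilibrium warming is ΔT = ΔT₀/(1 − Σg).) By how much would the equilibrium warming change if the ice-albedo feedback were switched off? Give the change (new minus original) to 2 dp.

Original: g = 0.82, ΔT = 1.4/(1−0.82) = 7.7778 K.
Without ice-albedo: g' = 0.639, ΔT' = 1.4/(1−0.639) = 3.8781 K.
Change = 3.8781 − 7.7778 = -3.90 K.

-3.90 K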